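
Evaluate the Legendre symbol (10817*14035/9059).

1

By multiplicativity, (10817·14035/9059) = (10817/9059)·(14035/9059).
First factor (10817/9059):
Reduce the numerator: 10817 ≡ 1758 (mod 9059), so (10817/9059) = (1758/9059).
Factor out 2: 1758 = 2·879. Since 9059 ≡ 3 (mod 8), (2/9059) = -1. Now have -(879/9059).
Both 879 ≡ 3 and 9059 ≡ 3 (mod 4), so reciprocity gives (879/9059) = -(9059/879). Reduce: 9059 ≡ 269 (mod 879). Now have (269/879).
269 ≡ 1 (mod 4), so quadratic reciprocity gives (269/879) = (879/269). Reduce: 879 ≡ 72 (mod 269). Now have (72/269).
Factor out 2: 72 = 2^3·9. Since 269 ≡ 5 (mod 8), (2/269) = -1, and (2/269)^3 = -1. Now have -(9/269).
9 ≡ 1 (mod 4), so quadratic reciprocity gives (9/269) = (269/9). Reduce: 269 ≡ 8 (mod 9). Now have -(8/9).
Factor out 2: 8 = 2^3. Since 9 ≡ 1 (mod 8), (2/9) = +1, and (2/9)^3 = +1. Now have -(1/9).
(1/9) = 1. Collecting the sign factors: -1.
Second factor (14035/9059):
Reduce the numerator: 14035 ≡ 4976 (mod 9059), so (14035/9059) = (4976/9059).
Factor out 2: 4976 = 2^4·311. Since 9059 ≡ 3 (mod 8), (2/9059) = -1, and (2/9059)^4 = +1. Now have (311/9059).
Both 311 ≡ 3 and 9059 ≡ 3 (mod 4), so reciprocity gives (311/9059) = -(9059/311). Reduce: 9059 ≡ 40 (mod 311). Now have -(40/311).
Factor out 2: 40 = 2^3·5. Since 311 ≡ 7 (mod 8), (2/311) = +1, and (2/311)^3 = +1. Now have -(5/311).
5 ≡ 1 (mod 4), so quadratic reciprocity gives (5/311) = (311/5). Reduce: 311 ≡ 1 (mod 5). Now have -(1/5).
(1/5) = 1. Collecting the sign factors: -1.
Product: (-1)·(-1) = 1.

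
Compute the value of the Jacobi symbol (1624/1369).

1

Reduce the numerator: 1624 ≡ 255 (mod 1369), so (1624/1369) = (255/1369).
1369 ≡ 1 (mod 4), so quadratic reciprocity gives (255/1369) = (1369/255). Reduce: 1369 ≡ 94 (mod 255). Now have (94/255).
Factor out 2: 94 = 2·47. Since 255 ≡ 7 (mod 8), (2/255) = +1. Now have (47/255).
Both 47 ≡ 3 and 255 ≡ 3 (mod 4), so reciprocity gives (47/255) = -(255/47). Reduce: 255 ≡ 20 (mod 47). Now have -(20/47).
Factor out 2: 20 = 2^2·5. Since 47 ≡ 7 (mod 8), (2/47) = +1, and (2/47)^2 = +1. Now have -(5/47).
5 ≡ 1 (mod 4), so quadratic reciprocity gives (5/47) = (47/5). Reduce: 47 ≡ 2 (mod 5). Now have -(2/5).
Factor out 2: 2 = 2. Since 5 ≡ 5 (mod 8), (2/5) = -1. Now have (1/5).
(1/5) = 1. Collecting the sign factors: 1.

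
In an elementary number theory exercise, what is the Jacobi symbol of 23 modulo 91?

1

(23/91)
  = -(91/23)    [QR: both ≡ 3 mod 4, sign flips]
  = -(22/23)    [91 ≡ 22 mod 23]
  = -(11/23)    [23 ≡ 7 mod 8 ⇒ (2/23) = +1]
  = (23/11)    [QR: both ≡ 3 mod 4, sign flips]
  = (1/11)    [23 ≡ 1 mod 11]
  = 1    [(1/11) = 1]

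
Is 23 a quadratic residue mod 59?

Both 23 ≡ 3 and 59 ≡ 3 (mod 4), so reciprocity gives (23/59) = -(59/23). Reduce: 59 ≡ 13 (mod 23). Now have -(13/23).
13 ≡ 1 (mod 4), so quadratic reciprocity gives (13/23) = (23/13). Reduce: 23 ≡ 10 (mod 13). Now have -(10/13).
Factor out 2: 10 = 2·5. Since 13 ≡ 5 (mod 8), (2/13) = -1. Now have (5/13).
5 ≡ 1 (mod 4), so quadratic reciprocity gives (5/13) = (13/5). Reduce: 13 ≡ 3 (mod 5). Now have (3/5).
5 ≡ 1 (mod 4), so quadratic reciprocity gives (3/5) = (5/3). Reduce: 5 ≡ 2 (mod 3). Now have (2/3).
Factor out 2: 2 = 2. Since 3 ≡ 3 (mod 8), (2/3) = -1. Now have -(1/3).
(1/3) = 1. Collecting the sign factors: -1.
(23/59) = -1, and 59 is prime, so 23 is not a quadratic residue mod 59.

no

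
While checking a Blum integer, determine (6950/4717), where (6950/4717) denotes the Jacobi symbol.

1

Reduce the numerator: 6950 ≡ 2233 (mod 4717), so (6950/4717) = (2233/4717).
2233 ≡ 1 (mod 4), so quadratic reciprocity gives (2233/4717) = (4717/2233). Reduce: 4717 ≡ 251 (mod 2233). Now have (251/2233).
2233 ≡ 1 (mod 4), so quadratic reciprocity gives (251/2233) = (2233/251). Reduce: 2233 ≡ 225 (mod 251). Now have (225/251).
225 ≡ 1 (mod 4), so quadratic reciprocity gives (225/251) = (251/225). Reduce: 251 ≡ 26 (mod 225). Now have (26/225).
Factor out 2: 26 = 2·13. Since 225 ≡ 1 (mod 8), (2/225) = +1. Now have (13/225).
13 ≡ 1 (mod 4), so quadratic reciprocity gives (13/225) = (225/13). Reduce: 225 ≡ 4 (mod 13). Now have (4/13).
Factor out 2: 4 = 2^2. Since 13 ≡ 5 (mod 8), (2/13) = -1, and (2/13)^2 = +1. Now have (1/13).
(1/13) = 1. Collecting the sign factors: 1.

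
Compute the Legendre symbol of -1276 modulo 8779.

Pull out -1: (-1276|8779) = (-1|8779)·(1276|8779). Since 8779 ≡ 3 (mod 4), (-1|8779) = -1. Now have -(1276|8779).
Factor out 2: 1276 = 2^2·319. Since 8779 ≡ 3 (mod 8), (2|8779) = -1, and (2|8779)^2 = +1. Now have -(319|8779).
Both 319 ≡ 3 and 8779 ≡ 3 (mod 4), so reciprocity gives (319|8779) = -(8779|319). Reduce: 8779 ≡ 166 (mod 319). Now have (166|319).
Factor out 2: 166 = 2·83. Since 319 ≡ 7 (mod 8), (2|319) = +1. Now have (83|319).
Both 83 ≡ 3 and 319 ≡ 3 (mod 4), so reciprocity gives (83|319) = -(319|83). Reduce: 319 ≡ 70 (mod 83). Now have -(70|83).
Factor out 2: 70 = 2·35. Since 83 ≡ 3 (mod 8), (2|83) = -1. Now have (35|83).
Both 35 ≡ 3 and 83 ≡ 3 (mod 4), so reciprocity gives (35|83) = -(83|35). Reduce: 83 ≡ 13 (mod 35). Now have -(13|35).
13 ≡ 1 (mod 4), so quadratic reciprocity gives (13|35) = (35|13). Reduce: 35 ≡ 9 (mod 13). Now have -(9|13).
9 ≡ 1 (mod 4), so quadratic reciprocity gives (9|13) = (13|9). Reduce: 13 ≡ 4 (mod 9). Now have -(4|9).
Factor out 2: 4 = 2^2. Since 9 ≡ 1 (mod 8), (2|9) = +1, and (2|9)^2 = +1. Now have -(1|9).
(1|9) = 1. Collecting the sign factors: -1.

-1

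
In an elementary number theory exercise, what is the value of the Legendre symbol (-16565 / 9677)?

(-16565 / 9677)
  = (2789 / 9677)    [-16565 ≡ 2789 mod 9677]
  = (9677 / 2789)    [QR: 2789 ≡ 1 mod 4, sign kept]
  = (1310 / 2789)    [9677 ≡ 1310 mod 2789]
  = -(655 / 2789)    [2789 ≡ 5 mod 8 ⇒ (2 / 2789) = -1]
  = -(2789 / 655)    [QR: 2789 ≡ 1 mod 4, sign kept]
  = -(169 / 655)    [2789 ≡ 169 mod 655]
  = -(655 / 169)    [QR: 169 ≡ 1 mod 4, sign kept]
  = -(148 / 169)    [655 ≡ 148 mod 169]
  = -(37 / 169)    [169 ≡ 1 mod 8 ⇒ (2 / 169)^2 = +1]
  = -(169 / 37)    [QR: 37 ≡ 1 mod 4, sign kept]
  = -(21 / 37)    [169 ≡ 21 mod 37]
  = -(37 / 21)    [QR: 21 ≡ 1 mod 4, sign kept]
  = -(16 / 21)    [37 ≡ 16 mod 21]
  = -(1 / 21)    [21 ≡ 5 mod 8 ⇒ (2 / 21)^4 = +1]
  = -1    [(1 / 21) = 1]

-1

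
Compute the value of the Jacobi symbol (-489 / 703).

-1

Reduce the numerator: -489 ≡ 214 (mod 703), so (-489 / 703) = (214 / 703).
Factor out 2: 214 = 2·107. Since 703 ≡ 7 (mod 8), (2 / 703) = +1. Now have (107 / 703).
Both 107 ≡ 3 and 703 ≡ 3 (mod 4), so reciprocity gives (107 / 703) = -(703 / 107). Reduce: 703 ≡ 61 (mod 107). Now have -(61 / 107).
61 ≡ 1 (mod 4), so quadratic reciprocity gives (61 / 107) = (107 / 61). Reduce: 107 ≡ 46 (mod 61). Now have -(46 / 61).
Factor out 2: 46 = 2·23. Since 61 ≡ 5 (mod 8), (2 / 61) = -1. Now have (23 / 61).
61 ≡ 1 (mod 4), so quadratic reciprocity gives (23 / 61) = (61 / 23). Reduce: 61 ≡ 15 (mod 23). Now have (15 / 23).
Both 15 ≡ 3 and 23 ≡ 3 (mod 4), so reciprocity gives (15 / 23) = -(23 / 15). Reduce: 23 ≡ 8 (mod 15). Now have -(8 / 15).
Factor out 2: 8 = 2^3. Since 15 ≡ 7 (mod 8), (2 / 15) = +1, and (2 / 15)^3 = +1. Now have -(1 / 15).
(1 / 15) = 1. Collecting the sign factors: -1.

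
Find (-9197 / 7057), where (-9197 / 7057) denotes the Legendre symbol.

(-9197 / 7057)
  = (4917 / 7057)    [-9197 ≡ 4917 mod 7057]
  = (7057 / 4917)    [QR: 4917 ≡ 1 mod 4, sign kept]
  = (2140 / 4917)    [7057 ≡ 2140 mod 4917]
  = (535 / 4917)    [4917 ≡ 5 mod 8 ⇒ (2 / 4917)^2 = +1]
  = (4917 / 535)    [QR: 4917 ≡ 1 mod 4, sign kept]
  = (102 / 535)    [4917 ≡ 102 mod 535]
  = (51 / 535)    [535 ≡ 7 mod 8 ⇒ (2 / 535) = +1]
  = -(535 / 51)    [QR: both ≡ 3 mod 4, sign flips]
  = -(25 / 51)    [535 ≡ 25 mod 51]
  = -(51 / 25)    [QR: 25 ≡ 1 mod 4, sign kept]
  = -(1 / 25)    [51 ≡ 1 mod 25]
  = -1    [(1 / 25) = 1]

-1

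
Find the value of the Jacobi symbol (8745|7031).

(8745|7031)
  = (1714|7031)    [8745 ≡ 1714 mod 7031]
  = (857|7031)    [7031 ≡ 7 mod 8 ⇒ (2|7031) = +1]
  = (7031|857)    [QR: 857 ≡ 1 mod 4, sign kept]
  = (175|857)    [7031 ≡ 175 mod 857]
  = (857|175)    [QR: 857 ≡ 1 mod 4, sign kept]
  = (157|175)    [857 ≡ 157 mod 175]
  = (175|157)    [QR: 157 ≡ 1 mod 4, sign kept]
  = (18|157)    [175 ≡ 18 mod 157]
  = -(9|157)    [157 ≡ 5 mod 8 ⇒ (2|157) = -1]
  = -(157|9)    [QR: 9 ≡ 1 mod 4, sign kept]
  = -(4|9)    [157 ≡ 4 mod 9]
  = -(1|9)    [9 ≡ 1 mod 8 ⇒ (2|9)^2 = +1]
  = -1    [(1|9) = 1]

-1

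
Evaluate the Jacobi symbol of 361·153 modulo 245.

-1

By multiplicativity, (361·153|245) = (361|245)·(153|245).
First factor (361|245):
(361|245)
  = (116|245)    [361 ≡ 116 mod 245]
  = (29|245)    [245 ≡ 5 mod 8 ⇒ (2|245)^2 = +1]
  = (245|29)    [QR: 29 ≡ 1 mod 4, sign kept]
  = (13|29)    [245 ≡ 13 mod 29]
  = (29|13)    [QR: 13 ≡ 1 mod 4, sign kept]
  = (3|13)    [29 ≡ 3 mod 13]
  = (13|3)    [QR: 13 ≡ 1 mod 4, sign kept]
  = (1|3)    [13 ≡ 1 mod 3]
  = 1    [(1|3) = 1]
Second factor (153|245):
(153|245)
  = (245|153)    [QR: 153 ≡ 1 mod 4, sign kept]
  = (92|153)    [245 ≡ 92 mod 153]
  = (23|153)    [153 ≡ 1 mod 8 ⇒ (2|153)^2 = +1]
  = (153|23)    [QR: 153 ≡ 1 mod 4, sign kept]
  = (15|23)    [153 ≡ 15 mod 23]
  = -(23|15)    [QR: both ≡ 3 mod 4, sign flips]
  = -(8|15)    [23 ≡ 8 mod 15]
  = -(1|15)    [15 ≡ 7 mod 8 ⇒ (2|15)^3 = +1]
  = -1    [(1|15) = 1]
Product: (1)·(-1) = -1.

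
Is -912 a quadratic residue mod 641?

Reduce the numerator: -912 ≡ 370 (mod 641), so (-912|641) = (370|641).
Factor out 2: 370 = 2·185. Since 641 ≡ 1 (mod 8), (2|641) = +1. Now have (185|641).
185 ≡ 1 (mod 4), so quadratic reciprocity gives (185|641) = (641|185). Reduce: 641 ≡ 86 (mod 185). Now have (86|185).
Factor out 2: 86 = 2·43. Since 185 ≡ 1 (mod 8), (2|185) = +1. Now have (43|185).
185 ≡ 1 (mod 4), so quadratic reciprocity gives (43|185) = (185|43). Reduce: 185 ≡ 13 (mod 43). Now have (13|43).
13 ≡ 1 (mod 4), so quadratic reciprocity gives (13|43) = (43|13). Reduce: 43 ≡ 4 (mod 13). Now have (4|13).
Factor out 2: 4 = 2^2. Since 13 ≡ 5 (mod 8), (2|13) = -1, and (2|13)^2 = +1. Now have (1|13).
(1|13) = 1. Collecting the sign factors: 1.
The Legendre symbol is 1, so x^2 ≡ -912 (mod 641) has solution.

yes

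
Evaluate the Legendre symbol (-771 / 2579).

-1

(-771 / 2579)
  = -(771 / 2579)    [2579 ≡ 3 mod 4 ⇒ (-1 / 2579) = -1]
  = (2579 / 771)    [QR: both ≡ 3 mod 4, sign flips]
  = (266 / 771)    [2579 ≡ 266 mod 771]
  = -(133 / 771)    [771 ≡ 3 mod 8 ⇒ (2 / 771) = -1]
  = -(771 / 133)    [QR: 133 ≡ 1 mod 4, sign kept]
  = -(106 / 133)    [771 ≡ 106 mod 133]
  = (53 / 133)    [133 ≡ 5 mod 8 ⇒ (2 / 133) = -1]
  = (133 / 53)    [QR: 53 ≡ 1 mod 4, sign kept]
  = (27 / 53)    [133 ≡ 27 mod 53]
  = (53 / 27)    [QR: 53 ≡ 1 mod 4, sign kept]
  = (26 / 27)    [53 ≡ 26 mod 27]
  = -(13 / 27)    [27 ≡ 3 mod 8 ⇒ (2 / 27) = -1]
  = -(27 / 13)    [QR: 13 ≡ 1 mod 4, sign kept]
  = -(1 / 13)    [27 ≡ 1 mod 13]
  = -1    [(1 / 13) = 1]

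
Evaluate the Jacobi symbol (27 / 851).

1

(27 / 851)
  = -(851 / 27)    [QR: both ≡ 3 mod 4, sign flips]
  = -(14 / 27)    [851 ≡ 14 mod 27]
  = (7 / 27)    [27 ≡ 3 mod 8 ⇒ (2 / 27) = -1]
  = -(27 / 7)    [QR: both ≡ 3 mod 4, sign flips]
  = -(6 / 7)    [27 ≡ 6 mod 7]
  = -(3 / 7)    [7 ≡ 7 mod 8 ⇒ (2 / 7) = +1]
  = (7 / 3)    [QR: both ≡ 3 mod 4, sign flips]
  = (1 / 3)    [7 ≡ 1 mod 3]
  = 1    [(1 / 3) = 1]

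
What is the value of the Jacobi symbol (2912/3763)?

-1

(2912/3763)
  = -(91/3763)    [3763 ≡ 3 mod 8 ⇒ (2/3763)^5 = -1]
  = (3763/91)    [QR: both ≡ 3 mod 4, sign flips]
  = (32/91)    [3763 ≡ 32 mod 91]
  = -(1/91)    [91 ≡ 3 mod 8 ⇒ (2/91)^5 = -1]
  = -1    [(1/91) = 1]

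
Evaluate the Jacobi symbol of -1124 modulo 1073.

(-1124 / 1073)
  = (1022 / 1073)    [-1124 ≡ 1022 mod 1073]
  = (511 / 1073)    [1073 ≡ 1 mod 8 ⇒ (2 / 1073) = +1]
  = (1073 / 511)    [QR: 1073 ≡ 1 mod 4, sign kept]
  = (51 / 511)    [1073 ≡ 51 mod 511]
  = -(511 / 51)    [QR: both ≡ 3 mod 4, sign flips]
  = -(1 / 51)    [511 ≡ 1 mod 51]
  = -1    [(1 / 51) = 1]

-1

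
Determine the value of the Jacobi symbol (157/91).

Reduce the numerator: 157 ≡ 66 (mod 91), so (157/91) = (66/91).
Factor out 2: 66 = 2·33. Since 91 ≡ 3 (mod 8), (2/91) = -1. Now have -(33/91).
33 ≡ 1 (mod 4), so quadratic reciprocity gives (33/91) = (91/33). Reduce: 91 ≡ 25 (mod 33). Now have -(25/33).
25 ≡ 1 (mod 4), so quadratic reciprocity gives (25/33) = (33/25). Reduce: 33 ≡ 8 (mod 25). Now have -(8/25).
Factor out 2: 8 = 2^3. Since 25 ≡ 1 (mod 8), (2/25) = +1, and (2/25)^3 = +1. Now have -(1/25).
(1/25) = 1. Collecting the sign factors: -1.

-1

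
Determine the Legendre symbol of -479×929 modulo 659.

By multiplicativity, (-479·929|659) = (-479|659)·(929|659).
First factor (-479|659):
Reduce the numerator: -479 ≡ 180 (mod 659), so (-479|659) = (180|659).
Factor out 2: 180 = 2^2·45. Since 659 ≡ 3 (mod 8), (2|659) = -1, and (2|659)^2 = +1. Now have (45|659).
45 ≡ 1 (mod 4), so quadratic reciprocity gives (45|659) = (659|45). Reduce: 659 ≡ 29 (mod 45). Now have (29|45).
29 ≡ 1 (mod 4), so quadratic reciprocity gives (29|45) = (45|29). Reduce: 45 ≡ 16 (mod 29). Now have (16|29).
Factor out 2: 16 = 2^4. Since 29 ≡ 5 (mod 8), (2|29) = -1, and (2|29)^4 = +1. Now have (1|29).
(1|29) = 1. Collecting the sign factors: 1.
Second factor (929|659):
Reduce the numerator: 929 ≡ 270 (mod 659), so (929|659) = (270|659).
Factor out 2: 270 = 2·135. Since 659 ≡ 3 (mod 8), (2|659) = -1. Now have -(135|659).
Both 135 ≡ 3 and 659 ≡ 3 (mod 4), so reciprocity gives (135|659) = -(659|135). Reduce: 659 ≡ 119 (mod 135). Now have (119|135).
Both 119 ≡ 3 and 135 ≡ 3 (mod 4), so reciprocity gives (119|135) = -(135|119). Reduce: 135 ≡ 16 (mod 119). Now have -(16|119).
Factor out 2: 16 = 2^4. Since 119 ≡ 7 (mod 8), (2|119) = +1, and (2|119)^4 = +1. Now have -(1|119).
(1|119) = 1. Collecting the sign factors: -1.
Product: (1)·(-1) = -1.

-1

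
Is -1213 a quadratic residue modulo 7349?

yes

Pull out -1: (-1213|7349) = (-1|7349)·(1213|7349). Since 7349 ≡ 1 (mod 4), (-1|7349) = +1. Now have (1213|7349).
1213 ≡ 1 (mod 4), so quadratic reciprocity gives (1213|7349) = (7349|1213). Reduce: 7349 ≡ 71 (mod 1213). Now have (71|1213).
1213 ≡ 1 (mod 4), so quadratic reciprocity gives (71|1213) = (1213|71). Reduce: 1213 ≡ 6 (mod 71). Now have (6|71).
Factor out 2: 6 = 2·3. Since 71 ≡ 7 (mod 8), (2|71) = +1. Now have (3|71).
Both 3 ≡ 3 and 71 ≡ 3 (mod 4), so reciprocity gives (3|71) = -(71|3). Reduce: 71 ≡ 2 (mod 3). Now have -(2|3).
Factor out 2: 2 = 2. Since 3 ≡ 3 (mod 8), (2|3) = -1. Now have (1|3).
(1|3) = 1. Collecting the sign factors: 1.
The Legendre symbol is 1, so x^2 ≡ -1213 (mod 7349) has solution.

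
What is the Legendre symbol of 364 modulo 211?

Reduce the numerator: 364 ≡ 153 (mod 211), so (364|211) = (153|211).
153 ≡ 1 (mod 4), so quadratic reciprocity gives (153|211) = (211|153). Reduce: 211 ≡ 58 (mod 153). Now have (58|153).
Factor out 2: 58 = 2·29. Since 153 ≡ 1 (mod 8), (2|153) = +1. Now have (29|153).
29 ≡ 1 (mod 4), so quadratic reciprocity gives (29|153) = (153|29). Reduce: 153 ≡ 8 (mod 29). Now have (8|29).
Factor out 2: 8 = 2^3. Since 29 ≡ 5 (mod 8), (2|29) = -1, and (2|29)^3 = -1. Now have -(1|29).
(1|29) = 1. Collecting the sign factors: -1.

-1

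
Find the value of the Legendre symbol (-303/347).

1

Pull out -1: (-303/347) = (-1/347)·(303/347). Since 347 ≡ 3 (mod 4), (-1/347) = -1. Now have -(303/347).
Both 303 ≡ 3 and 347 ≡ 3 (mod 4), so reciprocity gives (303/347) = -(347/303). Reduce: 347 ≡ 44 (mod 303). Now have (44/303).
Factor out 2: 44 = 2^2·11. Since 303 ≡ 7 (mod 8), (2/303) = +1, and (2/303)^2 = +1. Now have (11/303).
Both 11 ≡ 3 and 303 ≡ 3 (mod 4), so reciprocity gives (11/303) = -(303/11). Reduce: 303 ≡ 6 (mod 11). Now have -(6/11).
Factor out 2: 6 = 2·3. Since 11 ≡ 3 (mod 8), (2/11) = -1. Now have (3/11).
Both 3 ≡ 3 and 11 ≡ 3 (mod 4), so reciprocity gives (3/11) = -(11/3). Reduce: 11 ≡ 2 (mod 3). Now have -(2/3).
Factor out 2: 2 = 2. Since 3 ≡ 3 (mod 8), (2/3) = -1. Now have (1/3).
(1/3) = 1. Collecting the sign factors: 1.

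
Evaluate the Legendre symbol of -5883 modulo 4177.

(-5883/4177)
  = (5883/4177)    [4177 ≡ 1 mod 4 ⇒ (-1/4177) = +1]
  = (1706/4177)    [5883 ≡ 1706 mod 4177]
  = (853/4177)    [4177 ≡ 1 mod 8 ⇒ (2/4177) = +1]
  = (4177/853)    [QR: 853 ≡ 1 mod 4, sign kept]
  = (765/853)    [4177 ≡ 765 mod 853]
  = (853/765)    [QR: 765 ≡ 1 mod 4, sign kept]
  = (88/765)    [853 ≡ 88 mod 765]
  = -(11/765)    [765 ≡ 5 mod 8 ⇒ (2/765)^3 = -1]
  = -(765/11)    [QR: 765 ≡ 1 mod 4, sign kept]
  = -(6/11)    [765 ≡ 6 mod 11]
  = (3/11)    [11 ≡ 3 mod 8 ⇒ (2/11) = -1]
  = -(11/3)    [QR: both ≡ 3 mod 4, sign flips]
  = -(2/3)    [11 ≡ 2 mod 3]
  = (1/3)    [3 ≡ 3 mod 8 ⇒ (2/3) = -1]
  = 1    [(1/3) = 1]

1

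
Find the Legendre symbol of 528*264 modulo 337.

1

By multiplicativity, (528·264/337) = (528/337)·(264/337).
First factor (528/337):
Reduce the numerator: 528 ≡ 191 (mod 337), so (528/337) = (191/337).
337 ≡ 1 (mod 4), so quadratic reciprocity gives (191/337) = (337/191). Reduce: 337 ≡ 146 (mod 191). Now have (146/191).
Factor out 2: 146 = 2·73. Since 191 ≡ 7 (mod 8), (2/191) = +1. Now have (73/191).
73 ≡ 1 (mod 4), so quadratic reciprocity gives (73/191) = (191/73). Reduce: 191 ≡ 45 (mod 73). Now have (45/73).
45 ≡ 1 (mod 4), so quadratic reciprocity gives (45/73) = (73/45). Reduce: 73 ≡ 28 (mod 45). Now have (28/45).
Factor out 2: 28 = 2^2·7. Since 45 ≡ 5 (mod 8), (2/45) = -1, and (2/45)^2 = +1. Now have (7/45).
45 ≡ 1 (mod 4), so quadratic reciprocity gives (7/45) = (45/7). Reduce: 45 ≡ 3 (mod 7). Now have (3/7).
Both 3 ≡ 3 and 7 ≡ 3 (mod 4), so reciprocity gives (3/7) = -(7/3). Reduce: 7 ≡ 1 (mod 3). Now have -(1/3).
(1/3) = 1. Collecting the sign factors: -1.
Second factor (264/337):
Factor out 2: 264 = 2^3·33. Since 337 ≡ 1 (mod 8), (2/337) = +1, and (2/337)^3 = +1. Now have (33/337).
33 ≡ 1 (mod 4), so quadratic reciprocity gives (33/337) = (337/33). Reduce: 337 ≡ 7 (mod 33). Now have (7/33).
33 ≡ 1 (mod 4), so quadratic reciprocity gives (7/33) = (33/7). Reduce: 33 ≡ 5 (mod 7). Now have (5/7).
5 ≡ 1 (mod 4), so quadratic reciprocity gives (5/7) = (7/5). Reduce: 7 ≡ 2 (mod 5). Now have (2/5).
Factor out 2: 2 = 2. Since 5 ≡ 5 (mod 8), (2/5) = -1. Now have -(1/5).
(1/5) = 1. Collecting the sign factors: -1.
Product: (-1)·(-1) = 1.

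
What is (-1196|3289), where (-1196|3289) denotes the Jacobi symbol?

0

Pull out -1: (-1196|3289) = (-1|3289)·(1196|3289). Since 3289 ≡ 1 (mod 4), (-1|3289) = +1. Now have (1196|3289).
Factor out 2: 1196 = 2^2·299. Since 3289 ≡ 1 (mod 8), (2|3289) = +1, and (2|3289)^2 = +1. Now have (299|3289).
3289 ≡ 1 (mod 4), so quadratic reciprocity gives (299|3289) = (3289|299). Reduce: 3289 ≡ 0 (mod 299). Now have (0|299).
The numerator is now 0 with denominator 299 > 1: the symbol is 0.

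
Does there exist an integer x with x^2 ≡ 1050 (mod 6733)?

(1050|6733)
  = -(525|6733)    [6733 ≡ 5 mod 8 ⇒ (2|6733) = -1]
  = -(6733|525)    [QR: 525 ≡ 1 mod 4, sign kept]
  = -(433|525)    [6733 ≡ 433 mod 525]
  = -(525|433)    [QR: 433 ≡ 1 mod 4, sign kept]
  = -(92|433)    [525 ≡ 92 mod 433]
  = -(23|433)    [433 ≡ 1 mod 8 ⇒ (2|433)^2 = +1]
  = -(433|23)    [QR: 433 ≡ 1 mod 4, sign kept]
  = -(19|23)    [433 ≡ 19 mod 23]
  = (23|19)    [QR: both ≡ 3 mod 4, sign flips]
  = (4|19)    [23 ≡ 4 mod 19]
  = (1|19)    [19 ≡ 3 mod 8 ⇒ (2|19)^2 = +1]
  = 1    [(1|19) = 1]
(1050|6733) = 1, and 6733 is prime, so 1050 is a quadratic residue mod 6733.

yes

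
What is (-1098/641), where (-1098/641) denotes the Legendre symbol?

-1

(-1098/641)
  = (1098/641)    [641 ≡ 1 mod 4 ⇒ (-1/641) = +1]
  = (457/641)    [1098 ≡ 457 mod 641]
  = (641/457)    [QR: 457 ≡ 1 mod 4, sign kept]
  = (184/457)    [641 ≡ 184 mod 457]
  = (23/457)    [457 ≡ 1 mod 8 ⇒ (2/457)^3 = +1]
  = (457/23)    [QR: 457 ≡ 1 mod 4, sign kept]
  = (20/23)    [457 ≡ 20 mod 23]
  = (5/23)    [23 ≡ 7 mod 8 ⇒ (2/23)^2 = +1]
  = (23/5)    [QR: 5 ≡ 1 mod 4, sign kept]
  = (3/5)    [23 ≡ 3 mod 5]
  = (5/3)    [QR: 5 ≡ 1 mod 4, sign kept]
  = (2/3)    [5 ≡ 2 mod 3]
  = -(1/3)    [3 ≡ 3 mod 8 ⇒ (2/3) = -1]
  = -1    [(1/3) = 1]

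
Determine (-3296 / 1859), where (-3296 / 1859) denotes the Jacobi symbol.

Pull out -1: (-3296 / 1859) = (-1 / 1859)·(3296 / 1859). Since 1859 ≡ 3 (mod 4), (-1 / 1859) = -1. Now have -(3296 / 1859).
Reduce the numerator: 3296 ≡ 1437 (mod 1859), so (3296 / 1859) = (1437 / 1859).
1437 ≡ 1 (mod 4), so quadratic reciprocity gives (1437 / 1859) = (1859 / 1437). Reduce: 1859 ≡ 422 (mod 1437). Now have -(422 / 1437).
Factor out 2: 422 = 2·211. Since 1437 ≡ 5 (mod 8), (2 / 1437) = -1. Now have (211 / 1437).
1437 ≡ 1 (mod 4), so quadratic reciprocity gives (211 / 1437) = (1437 / 211). Reduce: 1437 ≡ 171 (mod 211). Now have (171 / 211).
Both 171 ≡ 3 and 211 ≡ 3 (mod 4), so reciprocity gives (171 / 211) = -(211 / 171). Reduce: 211 ≡ 40 (mod 171). Now have -(40 / 171).
Factor out 2: 40 = 2^3·5. Since 171 ≡ 3 (mod 8), (2 / 171) = -1, and (2 / 171)^3 = -1. Now have (5 / 171).
5 ≡ 1 (mod 4), so quadratic reciprocity gives (5 / 171) = (171 / 5). Reduce: 171 ≡ 1 (mod 5). Now have (1 / 5).
(1 / 5) = 1. Collecting the sign factors: 1.

1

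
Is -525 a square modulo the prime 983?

Pull out -1: (-525|983) = (-1|983)·(525|983). Since 983 ≡ 3 (mod 4), (-1|983) = -1. Now have -(525|983).
525 ≡ 1 (mod 4), so quadratic reciprocity gives (525|983) = (983|525). Reduce: 983 ≡ 458 (mod 525). Now have -(458|525).
Factor out 2: 458 = 2·229. Since 525 ≡ 5 (mod 8), (2|525) = -1. Now have (229|525).
229 ≡ 1 (mod 4), so quadratic reciprocity gives (229|525) = (525|229). Reduce: 525 ≡ 67 (mod 229). Now have (67|229).
229 ≡ 1 (mod 4), so quadratic reciprocity gives (67|229) = (229|67). Reduce: 229 ≡ 28 (mod 67). Now have (28|67).
Factor out 2: 28 = 2^2·7. Since 67 ≡ 3 (mod 8), (2|67) = -1, and (2|67)^2 = +1. Now have (7|67).
Both 7 ≡ 3 and 67 ≡ 3 (mod 4), so reciprocity gives (7|67) = -(67|7). Reduce: 67 ≡ 4 (mod 7). Now have -(4|7).
Factor out 2: 4 = 2^2. Since 7 ≡ 7 (mod 8), (2|7) = +1, and (2|7)^2 = +1. Now have -(1|7).
(1|7) = 1. Collecting the sign factors: -1.
(-525|983) = -1, and 983 is prime, so -525 is not a quadratic residue mod 983.

no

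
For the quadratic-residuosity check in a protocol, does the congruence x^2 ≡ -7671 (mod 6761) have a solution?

no

(-7671/6761)
  = (5851/6761)    [-7671 ≡ 5851 mod 6761]
  = (6761/5851)    [QR: 6761 ≡ 1 mod 4, sign kept]
  = (910/5851)    [6761 ≡ 910 mod 5851]
  = -(455/5851)    [5851 ≡ 3 mod 8 ⇒ (2/5851) = -1]
  = (5851/455)    [QR: both ≡ 3 mod 4, sign flips]
  = (391/455)    [5851 ≡ 391 mod 455]
  = -(455/391)    [QR: both ≡ 3 mod 4, sign flips]
  = -(64/391)    [455 ≡ 64 mod 391]
  = -(1/391)    [391 ≡ 7 mod 8 ⇒ (2/391)^6 = +1]
  = -1    [(1/391) = 1]
The Legendre symbol is -1, so x^2 ≡ -7671 (mod 6761) has no solution.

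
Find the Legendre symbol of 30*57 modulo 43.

By multiplicativity, (30·57/43) = (30/43)·(57/43).
First factor (30/43):
(30/43)
  = -(15/43)    [43 ≡ 3 mod 8 ⇒ (2/43) = -1]
  = (43/15)    [QR: both ≡ 3 mod 4, sign flips]
  = (13/15)    [43 ≡ 13 mod 15]
  = (15/13)    [QR: 13 ≡ 1 mod 4, sign kept]
  = (2/13)    [15 ≡ 2 mod 13]
  = -(1/13)    [13 ≡ 5 mod 8 ⇒ (2/13) = -1]
  = -1    [(1/13) = 1]
Second factor (57/43):
(57/43)
  = (14/43)    [57 ≡ 14 mod 43]
  = -(7/43)    [43 ≡ 3 mod 8 ⇒ (2/43) = -1]
  = (43/7)    [QR: both ≡ 3 mod 4, sign flips]
  = (1/7)    [43 ≡ 1 mod 7]
  = 1    [(1/7) = 1]
Product: (-1)·(1) = -1.

-1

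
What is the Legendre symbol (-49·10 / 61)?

-1

By multiplicativity, (-49·10 / 61) = (-49 / 61)·(10 / 61).
First factor (-49 / 61):
Reduce the numerator: -49 ≡ 12 (mod 61), so (-49 / 61) = (12 / 61).
Factor out 2: 12 = 2^2·3. Since 61 ≡ 5 (mod 8), (2 / 61) = -1, and (2 / 61)^2 = +1. Now have (3 / 61).
61 ≡ 1 (mod 4), so quadratic reciprocity gives (3 / 61) = (61 / 3). Reduce: 61 ≡ 1 (mod 3). Now have (1 / 3).
(1 / 3) = 1. Collecting the sign factors: 1.
Second factor (10 / 61):
Factor out 2: 10 = 2·5. Since 61 ≡ 5 (mod 8), (2 / 61) = -1. Now have -(5 / 61).
5 ≡ 1 (mod 4), so quadratic reciprocity gives (5 / 61) = (61 / 5). Reduce: 61 ≡ 1 (mod 5). Now have -(1 / 5).
(1 / 5) = 1. Collecting the sign factors: -1.
Product: (1)·(-1) = -1.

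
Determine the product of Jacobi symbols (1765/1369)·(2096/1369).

1

By multiplicativity, (1765·2096/1369) = (1765/1369)·(2096/1369).
First factor (1765/1369):
Reduce the numerator: 1765 ≡ 396 (mod 1369), so (1765/1369) = (396/1369).
Factor out 2: 396 = 2^2·99. Since 1369 ≡ 1 (mod 8), (2/1369) = +1, and (2/1369)^2 = +1. Now have (99/1369).
1369 ≡ 1 (mod 4), so quadratic reciprocity gives (99/1369) = (1369/99). Reduce: 1369 ≡ 82 (mod 99). Now have (82/99).
Factor out 2: 82 = 2·41. Since 99 ≡ 3 (mod 8), (2/99) = -1. Now have -(41/99).
41 ≡ 1 (mod 4), so quadratic reciprocity gives (41/99) = (99/41). Reduce: 99 ≡ 17 (mod 41). Now have -(17/41).
17 ≡ 1 (mod 4), so quadratic reciprocity gives (17/41) = (41/17). Reduce: 41 ≡ 7 (mod 17). Now have -(7/17).
17 ≡ 1 (mod 4), so quadratic reciprocity gives (7/17) = (17/7). Reduce: 17 ≡ 3 (mod 7). Now have -(3/7).
Both 3 ≡ 3 and 7 ≡ 3 (mod 4), so reciprocity gives (3/7) = -(7/3). Reduce: 7 ≡ 1 (mod 3). Now have (1/3).
(1/3) = 1. Collecting the sign factors: 1.
Second factor (2096/1369):
Reduce the numerator: 2096 ≡ 727 (mod 1369), so (2096/1369) = (727/1369).
1369 ≡ 1 (mod 4), so quadratic reciprocity gives (727/1369) = (1369/727). Reduce: 1369 ≡ 642 (mod 727). Now have (642/727).
Factor out 2: 642 = 2·321. Since 727 ≡ 7 (mod 8), (2/727) = +1. Now have (321/727).
321 ≡ 1 (mod 4), so quadratic reciprocity gives (321/727) = (727/321). Reduce: 727 ≡ 85 (mod 321). Now have (85/321).
85 ≡ 1 (mod 4), so quadratic reciprocity gives (85/321) = (321/85). Reduce: 321 ≡ 66 (mod 85). Now have (66/85).
Factor out 2: 66 = 2·33. Since 85 ≡ 5 (mod 8), (2/85) = -1. Now have -(33/85).
33 ≡ 1 (mod 4), so quadratic reciprocity gives (33/85) = (85/33). Reduce: 85 ≡ 19 (mod 33). Now have -(19/33).
33 ≡ 1 (mod 4), so quadratic reciprocity gives (19/33) = (33/19). Reduce: 33 ≡ 14 (mod 19). Now have -(14/19).
Factor out 2: 14 = 2·7. Since 19 ≡ 3 (mod 8), (2/19) = -1. Now have (7/19).
Both 7 ≡ 3 and 19 ≡ 3 (mod 4), so reciprocity gives (7/19) = -(19/7). Reduce: 19 ≡ 5 (mod 7). Now have -(5/7).
5 ≡ 1 (mod 4), so quadratic reciprocity gives (5/7) = (7/5). Reduce: 7 ≡ 2 (mod 5). Now have -(2/5).
Factor out 2: 2 = 2. Since 5 ≡ 5 (mod 8), (2/5) = -1. Now have (1/5).
(1/5) = 1. Collecting the sign factors: 1.
Product: (1)·(1) = 1.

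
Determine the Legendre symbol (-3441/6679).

(-3441/6679)
  = (3238/6679)    [-3441 ≡ 3238 mod 6679]
  = (1619/6679)    [6679 ≡ 7 mod 8 ⇒ (2/6679) = +1]
  = -(6679/1619)    [QR: both ≡ 3 mod 4, sign flips]
  = -(203/1619)    [6679 ≡ 203 mod 1619]
  = (1619/203)    [QR: both ≡ 3 mod 4, sign flips]
  = (198/203)    [1619 ≡ 198 mod 203]
  = -(99/203)    [203 ≡ 3 mod 8 ⇒ (2/203) = -1]
  = (203/99)    [QR: both ≡ 3 mod 4, sign flips]
  = (5/99)    [203 ≡ 5 mod 99]
  = (99/5)    [QR: 5 ≡ 1 mod 4, sign kept]
  = (4/5)    [99 ≡ 4 mod 5]
  = (1/5)    [5 ≡ 5 mod 8 ⇒ (2/5)^2 = +1]
  = 1    [(1/5) = 1]

1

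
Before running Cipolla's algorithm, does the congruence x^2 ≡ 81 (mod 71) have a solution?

yes

(81|71)
  = (10|71)    [81 ≡ 10 mod 71]
  = (5|71)    [71 ≡ 7 mod 8 ⇒ (2|71) = +1]
  = (71|5)    [QR: 5 ≡ 1 mod 4, sign kept]
  = (1|5)    [71 ≡ 1 mod 5]
  = 1    [(1|5) = 1]
The Legendre symbol is 1, so x^2 ≡ 81 (mod 71) has solution.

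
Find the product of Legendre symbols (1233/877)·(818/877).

-1

By multiplicativity, (1233·818/877) = (1233/877)·(818/877).
First factor (1233/877):
Reduce the numerator: 1233 ≡ 356 (mod 877), so (1233/877) = (356/877).
Factor out 2: 356 = 2^2·89. Since 877 ≡ 5 (mod 8), (2/877) = -1, and (2/877)^2 = +1. Now have (89/877).
89 ≡ 1 (mod 4), so quadratic reciprocity gives (89/877) = (877/89). Reduce: 877 ≡ 76 (mod 89). Now have (76/89).
Factor out 2: 76 = 2^2·19. Since 89 ≡ 1 (mod 8), (2/89) = +1, and (2/89)^2 = +1. Now have (19/89).
89 ≡ 1 (mod 4), so quadratic reciprocity gives (19/89) = (89/19). Reduce: 89 ≡ 13 (mod 19). Now have (13/19).
13 ≡ 1 (mod 4), so quadratic reciprocity gives (13/19) = (19/13). Reduce: 19 ≡ 6 (mod 13). Now have (6/13).
Factor out 2: 6 = 2·3. Since 13 ≡ 5 (mod 8), (2/13) = -1. Now have -(3/13).
13 ≡ 1 (mod 4), so quadratic reciprocity gives (3/13) = (13/3). Reduce: 13 ≡ 1 (mod 3). Now have -(1/3).
(1/3) = 1. Collecting the sign factors: -1.
Second factor (818/877):
Factor out 2: 818 = 2·409. Since 877 ≡ 5 (mod 8), (2/877) = -1. Now have -(409/877).
409 ≡ 1 (mod 4), so quadratic reciprocity gives (409/877) = (877/409). Reduce: 877 ≡ 59 (mod 409). Now have -(59/409).
409 ≡ 1 (mod 4), so quadratic reciprocity gives (59/409) = (409/59). Reduce: 409 ≡ 55 (mod 59). Now have -(55/59).
Both 55 ≡ 3 and 59 ≡ 3 (mod 4), so reciprocity gives (55/59) = -(59/55). Reduce: 59 ≡ 4 (mod 55). Now have (4/55).
Factor out 2: 4 = 2^2. Since 55 ≡ 7 (mod 8), (2/55) = +1, and (2/55)^2 = +1. Now have (1/55).
(1/55) = 1. Collecting the sign factors: 1.
Product: (-1)·(1) = -1.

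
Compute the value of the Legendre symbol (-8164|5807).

(-8164|5807)
  = -(8164|5807)    [5807 ≡ 3 mod 4 ⇒ (-1|5807) = -1]
  = -(2357|5807)    [8164 ≡ 2357 mod 5807]
  = -(5807|2357)    [QR: 2357 ≡ 1 mod 4, sign kept]
  = -(1093|2357)    [5807 ≡ 1093 mod 2357]
  = -(2357|1093)    [QR: 1093 ≡ 1 mod 4, sign kept]
  = -(171|1093)    [2357 ≡ 171 mod 1093]
  = -(1093|171)    [QR: 1093 ≡ 1 mod 4, sign kept]
  = -(67|171)    [1093 ≡ 67 mod 171]
  = (171|67)    [QR: both ≡ 3 mod 4, sign flips]
  = (37|67)    [171 ≡ 37 mod 67]
  = (67|37)    [QR: 37 ≡ 1 mod 4, sign kept]
  = (30|37)    [67 ≡ 30 mod 37]
  = -(15|37)    [37 ≡ 5 mod 8 ⇒ (2|37) = -1]
  = -(37|15)    [QR: 37 ≡ 1 mod 4, sign kept]
  = -(7|15)    [37 ≡ 7 mod 15]
  = (15|7)    [QR: both ≡ 3 mod 4, sign flips]
  = (1|7)    [15 ≡ 1 mod 7]
  = 1    [(1|7) = 1]

1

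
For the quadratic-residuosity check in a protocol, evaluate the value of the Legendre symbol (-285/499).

-1

(-285/499)
  = -(285/499)    [499 ≡ 3 mod 4 ⇒ (-1/499) = -1]
  = -(499/285)    [QR: 285 ≡ 1 mod 4, sign kept]
  = -(214/285)    [499 ≡ 214 mod 285]
  = (107/285)    [285 ≡ 5 mod 8 ⇒ (2/285) = -1]
  = (285/107)    [QR: 285 ≡ 1 mod 4, sign kept]
  = (71/107)    [285 ≡ 71 mod 107]
  = -(107/71)    [QR: both ≡ 3 mod 4, sign flips]
  = -(36/71)    [107 ≡ 36 mod 71]
  = -(9/71)    [71 ≡ 7 mod 8 ⇒ (2/71)^2 = +1]
  = -(71/9)    [QR: 9 ≡ 1 mod 4, sign kept]
  = -(8/9)    [71 ≡ 8 mod 9]
  = -(1/9)    [9 ≡ 1 mod 8 ⇒ (2/9)^3 = +1]
  = -1    [(1/9) = 1]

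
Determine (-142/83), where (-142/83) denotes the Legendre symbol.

-1

(-142/83)
  = (24/83)    [-142 ≡ 24 mod 83]
  = -(3/83)    [83 ≡ 3 mod 8 ⇒ (2/83)^3 = -1]
  = (83/3)    [QR: both ≡ 3 mod 4, sign flips]
  = (2/3)    [83 ≡ 2 mod 3]
  = -(1/3)    [3 ≡ 3 mod 8 ⇒ (2/3) = -1]
  = -1    [(1/3) = 1]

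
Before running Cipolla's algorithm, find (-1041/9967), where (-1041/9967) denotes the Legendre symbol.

(-1041/9967)
  = -(1041/9967)    [9967 ≡ 3 mod 4 ⇒ (-1/9967) = -1]
  = -(9967/1041)    [QR: 1041 ≡ 1 mod 4, sign kept]
  = -(598/1041)    [9967 ≡ 598 mod 1041]
  = -(299/1041)    [1041 ≡ 1 mod 8 ⇒ (2/1041) = +1]
  = -(1041/299)    [QR: 1041 ≡ 1 mod 4, sign kept]
  = -(144/299)    [1041 ≡ 144 mod 299]
  = -(9/299)    [299 ≡ 3 mod 8 ⇒ (2/299)^4 = +1]
  = -(299/9)    [QR: 9 ≡ 1 mod 4, sign kept]
  = -(2/9)    [299 ≡ 2 mod 9]
  = -(1/9)    [9 ≡ 1 mod 8 ⇒ (2/9) = +1]
  = -1    [(1/9) = 1]

-1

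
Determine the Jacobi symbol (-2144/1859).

1

Pull out -1: (-2144/1859) = (-1/1859)·(2144/1859). Since 1859 ≡ 3 (mod 4), (-1/1859) = -1. Now have -(2144/1859).
Reduce the numerator: 2144 ≡ 285 (mod 1859), so (2144/1859) = (285/1859).
285 ≡ 1 (mod 4), so quadratic reciprocity gives (285/1859) = (1859/285). Reduce: 1859 ≡ 149 (mod 285). Now have -(149/285).
149 ≡ 1 (mod 4), so quadratic reciprocity gives (149/285) = (285/149). Reduce: 285 ≡ 136 (mod 149). Now have -(136/149).
Factor out 2: 136 = 2^3·17. Since 149 ≡ 5 (mod 8), (2/149) = -1, and (2/149)^3 = -1. Now have (17/149).
17 ≡ 1 (mod 4), so quadratic reciprocity gives (17/149) = (149/17). Reduce: 149 ≡ 13 (mod 17). Now have (13/17).
13 ≡ 1 (mod 4), so quadratic reciprocity gives (13/17) = (17/13). Reduce: 17 ≡ 4 (mod 13). Now have (4/13).
Factor out 2: 4 = 2^2. Since 13 ≡ 5 (mod 8), (2/13) = -1, and (2/13)^2 = +1. Now have (1/13).
(1/13) = 1. Collecting the sign factors: 1.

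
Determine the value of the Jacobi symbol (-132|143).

(-132|143)
  = (11|143)    [-132 ≡ 11 mod 143]
  = -(143|11)    [QR: both ≡ 3 mod 4, sign flips]
  = -(0|11)    [143 ≡ 0 mod 11]
  = 0    [numerator 0, gcd > 1]

0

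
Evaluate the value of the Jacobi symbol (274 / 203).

Reduce the numerator: 274 ≡ 71 (mod 203), so (274 / 203) = (71 / 203).
Both 71 ≡ 3 and 203 ≡ 3 (mod 4), so reciprocity gives (71 / 203) = -(203 / 71). Reduce: 203 ≡ 61 (mod 71). Now have -(61 / 71).
61 ≡ 1 (mod 4), so quadratic reciprocity gives (61 / 71) = (71 / 61). Reduce: 71 ≡ 10 (mod 61). Now have -(10 / 61).
Factor out 2: 10 = 2·5. Since 61 ≡ 5 (mod 8), (2 / 61) = -1. Now have (5 / 61).
5 ≡ 1 (mod 4), so quadratic reciprocity gives (5 / 61) = (61 / 5). Reduce: 61 ≡ 1 (mod 5). Now have (1 / 5).
(1 / 5) = 1. Collecting the sign factors: 1.

1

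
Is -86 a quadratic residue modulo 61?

Pull out -1: (-86/61) = (-1/61)·(86/61). Since 61 ≡ 1 (mod 4), (-1/61) = +1. Now have (86/61).
Reduce the numerator: 86 ≡ 25 (mod 61), so (86/61) = (25/61).
25 ≡ 1 (mod 4), so quadratic reciprocity gives (25/61) = (61/25). Reduce: 61 ≡ 11 (mod 25). Now have (11/25).
25 ≡ 1 (mod 4), so quadratic reciprocity gives (11/25) = (25/11). Reduce: 25 ≡ 3 (mod 11). Now have (3/11).
Both 3 ≡ 3 and 11 ≡ 3 (mod 4), so reciprocity gives (3/11) = -(11/3). Reduce: 11 ≡ 2 (mod 3). Now have -(2/3).
Factor out 2: 2 = 2. Since 3 ≡ 3 (mod 8), (2/3) = -1. Now have (1/3).
(1/3) = 1. Collecting the sign factors: 1.
The Legendre symbol is 1, so x^2 ≡ -86 (mod 61) has solution.

yes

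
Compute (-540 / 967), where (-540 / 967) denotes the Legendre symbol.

(-540 / 967)
  = -(540 / 967)    [967 ≡ 3 mod 4 ⇒ (-1 / 967) = -1]
  = -(135 / 967)    [967 ≡ 7 mod 8 ⇒ (2 / 967)^2 = +1]
  = (967 / 135)    [QR: both ≡ 3 mod 4, sign flips]
  = (22 / 135)    [967 ≡ 22 mod 135]
  = (11 / 135)    [135 ≡ 7 mod 8 ⇒ (2 / 135) = +1]
  = -(135 / 11)    [QR: both ≡ 3 mod 4, sign flips]
  = -(3 / 11)    [135 ≡ 3 mod 11]
  = (11 / 3)    [QR: both ≡ 3 mod 4, sign flips]
  = (2 / 3)    [11 ≡ 2 mod 3]
  = -(1 / 3)    [3 ≡ 3 mod 8 ⇒ (2 / 3) = -1]
  = -1    [(1 / 3) = 1]

-1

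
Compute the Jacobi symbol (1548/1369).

(1548/1369)
  = (179/1369)    [1548 ≡ 179 mod 1369]
  = (1369/179)    [QR: 1369 ≡ 1 mod 4, sign kept]
  = (116/179)    [1369 ≡ 116 mod 179]
  = (29/179)    [179 ≡ 3 mod 8 ⇒ (2/179)^2 = +1]
  = (179/29)    [QR: 29 ≡ 1 mod 4, sign kept]
  = (5/29)    [179 ≡ 5 mod 29]
  = (29/5)    [QR: 5 ≡ 1 mod 4, sign kept]
  = (4/5)    [29 ≡ 4 mod 5]
  = (1/5)    [5 ≡ 5 mod 8 ⇒ (2/5)^2 = +1]
  = 1    [(1/5) = 1]

1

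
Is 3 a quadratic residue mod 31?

no

(3|31)
  = -(31|3)    [QR: both ≡ 3 mod 4, sign flips]
  = -(1|3)    [31 ≡ 1 mod 3]
  = -1    [(1|3) = 1]
The Legendre symbol is -1, so x^2 ≡ 3 (mod 31) has no solution.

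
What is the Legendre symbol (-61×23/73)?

1

By multiplicativity, (-61·23/73) = (-61/73)·(23/73).
First factor (-61/73):
Reduce the numerator: -61 ≡ 12 (mod 73), so (-61/73) = (12/73).
Factor out 2: 12 = 2^2·3. Since 73 ≡ 1 (mod 8), (2/73) = +1, and (2/73)^2 = +1. Now have (3/73).
73 ≡ 1 (mod 4), so quadratic reciprocity gives (3/73) = (73/3). Reduce: 73 ≡ 1 (mod 3). Now have (1/3).
(1/3) = 1. Collecting the sign factors: 1.
Second factor (23/73):
73 ≡ 1 (mod 4), so quadratic reciprocity gives (23/73) = (73/23). Reduce: 73 ≡ 4 (mod 23). Now have (4/23).
Factor out 2: 4 = 2^2. Since 23 ≡ 7 (mod 8), (2/23) = +1, and (2/23)^2 = +1. Now have (1/23).
(1/23) = 1. Collecting the sign factors: 1.
Product: (1)·(1) = 1.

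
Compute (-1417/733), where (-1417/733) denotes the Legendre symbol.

1

Reduce the numerator: -1417 ≡ 49 (mod 733), so (-1417/733) = (49/733).
49 ≡ 1 (mod 4), so quadratic reciprocity gives (49/733) = (733/49). Reduce: 733 ≡ 47 (mod 49). Now have (47/49).
49 ≡ 1 (mod 4), so quadratic reciprocity gives (47/49) = (49/47). Reduce: 49 ≡ 2 (mod 47). Now have (2/47).
Factor out 2: 2 = 2. Since 47 ≡ 7 (mod 8), (2/47) = +1. Now have (1/47).
(1/47) = 1. Collecting the sign factors: 1.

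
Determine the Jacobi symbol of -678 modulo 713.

1

(-678 / 713)
  = (35 / 713)    [-678 ≡ 35 mod 713]
  = (713 / 35)    [QR: 713 ≡ 1 mod 4, sign kept]
  = (13 / 35)    [713 ≡ 13 mod 35]
  = (35 / 13)    [QR: 13 ≡ 1 mod 4, sign kept]
  = (9 / 13)    [35 ≡ 9 mod 13]
  = (13 / 9)    [QR: 9 ≡ 1 mod 4, sign kept]
  = (4 / 9)    [13 ≡ 4 mod 9]
  = (1 / 9)    [9 ≡ 1 mod 8 ⇒ (2 / 9)^2 = +1]
  = 1    [(1 / 9) = 1]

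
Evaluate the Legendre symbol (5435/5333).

Reduce the numerator: 5435 ≡ 102 (mod 5333), so (5435/5333) = (102/5333).
Factor out 2: 102 = 2·51. Since 5333 ≡ 5 (mod 8), (2/5333) = -1. Now have -(51/5333).
5333 ≡ 1 (mod 4), so quadratic reciprocity gives (51/5333) = (5333/51). Reduce: 5333 ≡ 29 (mod 51). Now have -(29/51).
29 ≡ 1 (mod 4), so quadratic reciprocity gives (29/51) = (51/29). Reduce: 51 ≡ 22 (mod 29). Now have -(22/29).
Factor out 2: 22 = 2·11. Since 29 ≡ 5 (mod 8), (2/29) = -1. Now have (11/29).
29 ≡ 1 (mod 4), so quadratic reciprocity gives (11/29) = (29/11). Reduce: 29 ≡ 7 (mod 11). Now have (7/11).
Both 7 ≡ 3 and 11 ≡ 3 (mod 4), so reciprocity gives (7/11) = -(11/7). Reduce: 11 ≡ 4 (mod 7). Now have -(4/7).
Factor out 2: 4 = 2^2. Since 7 ≡ 7 (mod 8), (2/7) = +1, and (2/7)^2 = +1. Now have -(1/7).
(1/7) = 1. Collecting the sign factors: -1.

-1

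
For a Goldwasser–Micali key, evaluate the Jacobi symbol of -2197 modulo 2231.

1

Pull out -1: (-2197|2231) = (-1|2231)·(2197|2231). Since 2231 ≡ 3 (mod 4), (-1|2231) = -1. Now have -(2197|2231).
2197 ≡ 1 (mod 4), so quadratic reciprocity gives (2197|2231) = (2231|2197). Reduce: 2231 ≡ 34 (mod 2197). Now have -(34|2197).
Factor out 2: 34 = 2·17. Since 2197 ≡ 5 (mod 8), (2|2197) = -1. Now have (17|2197).
17 ≡ 1 (mod 4), so quadratic reciprocity gives (17|2197) = (2197|17). Reduce: 2197 ≡ 4 (mod 17). Now have (4|17).
Factor out 2: 4 = 2^2. Since 17 ≡ 1 (mod 8), (2|17) = +1, and (2|17)^2 = +1. Now have (1|17).
(1|17) = 1. Collecting the sign factors: 1.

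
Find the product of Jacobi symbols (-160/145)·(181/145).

0

By multiplicativity, (-160·181/145) = (-160/145)·(181/145).
First factor (-160/145):
Reduce the numerator: -160 ≡ 130 (mod 145), so (-160/145) = (130/145).
Factor out 2: 130 = 2·65. Since 145 ≡ 1 (mod 8), (2/145) = +1. Now have (65/145).
65 ≡ 1 (mod 4), so quadratic reciprocity gives (65/145) = (145/65). Reduce: 145 ≡ 15 (mod 65). Now have (15/65).
65 ≡ 1 (mod 4), so quadratic reciprocity gives (15/65) = (65/15). Reduce: 65 ≡ 5 (mod 15). Now have (5/15).
5 ≡ 1 (mod 4), so quadratic reciprocity gives (5/15) = (15/5). Reduce: 15 ≡ 0 (mod 5). Now have (0/5).
The numerator is now 0 with denominator 5 > 1: the symbol is 0.
Second factor (181/145):
Reduce the numerator: 181 ≡ 36 (mod 145), so (181/145) = (36/145).
Factor out 2: 36 = 2^2·9. Since 145 ≡ 1 (mod 8), (2/145) = +1, and (2/145)^2 = +1. Now have (9/145).
9 ≡ 1 (mod 4), so quadratic reciprocity gives (9/145) = (145/9). Reduce: 145 ≡ 1 (mod 9). Now have (1/9).
(1/9) = 1. Collecting the sign factors: 1.
Product: (0)·(1) = 0.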